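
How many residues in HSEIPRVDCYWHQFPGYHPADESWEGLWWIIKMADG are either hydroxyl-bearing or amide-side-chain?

5

Hydroxyl-bearing: S, T, Y. Amide-side-chain: N, Q.
Hydroxyl-bearing residues here: S2, Y10, Y17, S23 (4).
Amide-side-chain residues here: Q13 (1).
The two groups share no amino acid, so total = 4 + 1 = 5.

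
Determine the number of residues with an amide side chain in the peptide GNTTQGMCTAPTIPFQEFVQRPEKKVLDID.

The amide-side-chain residues are Asn (N) and Gln (Q).
Matching residues: N2, Q5, Q16, Q20.

4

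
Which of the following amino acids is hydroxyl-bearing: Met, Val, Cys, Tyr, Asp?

Tyr

The –OH-bearing residues are Ser, Thr (aliphatic alcohols), and Tyr (phenol).
Of the listed options, only Tyr belongs to this group.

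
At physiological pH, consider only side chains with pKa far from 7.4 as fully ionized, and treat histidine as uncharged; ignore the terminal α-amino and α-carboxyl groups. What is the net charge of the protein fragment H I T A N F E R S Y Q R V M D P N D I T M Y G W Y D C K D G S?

Near pH 7.4, K and R contribute +1 each, D and E contribute −1 each, and every other side chain (His included, as stated) is uncharged.
Positive (K, R): R8, R12, K28 → +3.
Negative (D, E): E7, D15, D18, D26, D29 → −5.
Net charge = (+3) + (−5) = −2.

-2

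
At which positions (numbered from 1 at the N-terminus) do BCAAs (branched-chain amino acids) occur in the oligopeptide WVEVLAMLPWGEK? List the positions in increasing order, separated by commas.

2, 4, 5, 8

The BCAAs are Val, Leu, and Ile — aliphatic side chains with a branch point.
Matching residues: V2, V4, L5, L8.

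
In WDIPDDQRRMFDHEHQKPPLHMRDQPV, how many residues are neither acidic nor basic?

Acidic: D, E. Basic: K, R, H. All other residues are neither.
Matching residues: W1, I3, P4, Q7, M10, F11, Q16, P18, P19, L20, M22, Q25, P26, V27.

14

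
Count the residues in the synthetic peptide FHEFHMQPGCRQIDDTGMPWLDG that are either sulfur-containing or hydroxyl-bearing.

Sulfur-containing: C, M. Hydroxyl-bearing: S, T, Y.
Sulfur-containing residues here: M6, C10, M18 (3).
Hydroxyl-bearing residues here: T16 (1).
The two groups share no amino acid, so total = 3 + 1 = 4.

4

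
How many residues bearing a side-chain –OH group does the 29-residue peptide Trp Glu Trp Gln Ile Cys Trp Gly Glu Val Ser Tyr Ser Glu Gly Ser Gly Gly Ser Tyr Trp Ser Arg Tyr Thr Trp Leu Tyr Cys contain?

The –OH-bearing residues are Ser, Thr (aliphatic alcohols), and Tyr (phenol).
Matching residues: Ser11, Tyr12, Ser13, Ser16, Ser19, Tyr20, Ser22, Tyr24, Thr25, Tyr28.

10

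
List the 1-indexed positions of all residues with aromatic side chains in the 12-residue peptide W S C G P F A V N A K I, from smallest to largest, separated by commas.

1, 6

F, W, and Y each carry an aromatic ring on the side chain.
Matching residues: W1, F6.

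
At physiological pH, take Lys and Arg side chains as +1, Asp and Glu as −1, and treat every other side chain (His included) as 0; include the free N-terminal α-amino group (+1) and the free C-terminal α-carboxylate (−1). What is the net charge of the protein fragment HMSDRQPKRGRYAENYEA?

+1

Positive (K, R): R5, K8, R9, R11 → +4.
Negative (D, E): D4, E14, E17 → −3.
The N-terminus (+1) and C-terminus (−1) cancel.
Net charge = (+4) + (−3) = +1.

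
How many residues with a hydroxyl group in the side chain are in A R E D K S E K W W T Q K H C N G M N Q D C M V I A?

2

S, T, and Y are the three residues with a side-chain hydroxyl.
Matching residues: S6, T11.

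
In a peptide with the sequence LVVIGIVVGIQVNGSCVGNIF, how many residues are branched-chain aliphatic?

11

V, L, and I make up the branched-chain aliphatic group.
Matching residues: L1, V2, V3, I4, I6, V7, V8, I10, V12, V17, I20.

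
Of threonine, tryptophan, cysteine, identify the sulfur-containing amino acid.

Cysteine (C, thiol) and methionine (M, thioether) are the two sulfur-containing amino acids.
Of the listed options, only cysteine belongs to this group.

cysteine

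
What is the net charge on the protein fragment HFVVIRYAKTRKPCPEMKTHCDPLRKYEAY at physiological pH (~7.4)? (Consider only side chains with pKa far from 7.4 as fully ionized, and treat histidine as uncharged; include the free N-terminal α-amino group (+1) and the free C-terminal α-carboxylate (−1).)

+4

Near pH 7.4, K and R contribute +1 each, D and E contribute −1 each, and every other side chain (His included, as stated) is uncharged.
Positive (K, R): R6, K9, R11, K12, K18, R25, K26 → +7.
Negative (D, E): E16, D22, E28 → −3.
The N-terminus (+1) and C-terminus (−1) cancel.
Net charge = (+7) + (−3) = +4.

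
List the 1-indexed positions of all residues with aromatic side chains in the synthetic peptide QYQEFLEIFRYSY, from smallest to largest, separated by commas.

2, 5, 9, 11, 13

F, W, and Y each carry an aromatic ring on the side chain.
Matching residues: Y2, F5, F9, Y11, Y13.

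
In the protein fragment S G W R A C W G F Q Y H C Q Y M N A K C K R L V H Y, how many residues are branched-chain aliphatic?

V, L, and I make up the branched-chain aliphatic group.
Matching residues: L23, V24.

2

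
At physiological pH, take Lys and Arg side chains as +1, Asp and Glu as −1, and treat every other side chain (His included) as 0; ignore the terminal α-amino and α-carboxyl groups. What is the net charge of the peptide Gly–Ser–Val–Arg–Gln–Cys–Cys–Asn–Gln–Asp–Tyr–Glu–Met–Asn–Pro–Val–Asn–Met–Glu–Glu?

Positive (K, R): Arg4 → +1.
Negative (D, E): Asp10, Glu12, Glu19, Glu20 → −4.
Net charge = (+1) + (−4) = −3.

-3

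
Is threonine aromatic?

The aromatic amino acids are Phe (F, benzyl), Trp (W, indole), and Tyr (Y, phenol).
Threonine is not in this group.

No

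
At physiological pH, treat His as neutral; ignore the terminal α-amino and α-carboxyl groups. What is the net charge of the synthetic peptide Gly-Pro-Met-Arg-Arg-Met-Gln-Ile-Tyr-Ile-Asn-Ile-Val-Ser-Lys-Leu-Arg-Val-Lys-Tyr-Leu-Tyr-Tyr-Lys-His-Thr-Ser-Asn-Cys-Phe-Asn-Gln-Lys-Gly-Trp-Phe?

+7

Near pH 7.4, K and R contribute +1 each, D and E contribute −1 each, and every other side chain (His included, as stated) is uncharged.
Positive (K, R): Arg4, Arg5, Lys15, Arg17, Lys19, Lys24, Lys33 → +7.
Negative (D, E): none → −0.
Net charge = (+7) + (−0) = +7.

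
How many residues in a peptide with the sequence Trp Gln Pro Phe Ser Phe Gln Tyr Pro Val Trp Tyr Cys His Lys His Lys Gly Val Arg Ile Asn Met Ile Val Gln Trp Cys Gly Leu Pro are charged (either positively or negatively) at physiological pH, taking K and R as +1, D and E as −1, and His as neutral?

Charged side chains at pH ~7.4: K, R (positive); D, E (negative).
Matching residues: Lys15, Lys17, Arg20.

3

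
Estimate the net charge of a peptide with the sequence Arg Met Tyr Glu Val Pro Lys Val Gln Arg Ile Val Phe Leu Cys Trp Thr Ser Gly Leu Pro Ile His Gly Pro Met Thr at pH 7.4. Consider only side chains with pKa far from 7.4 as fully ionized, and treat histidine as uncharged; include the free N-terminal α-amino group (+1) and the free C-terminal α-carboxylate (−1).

The side chains ionized at physiological pH are Lys/Arg (+1) and Asp/Glu (−1); with His treated as neutral, nothing else contributes.
Positive (K, R): Arg1, Lys7, Arg10 → +3.
Negative (D, E): Glu4 → −1.
The N-terminus (+1) and C-terminus (−1) cancel.
Net charge = (+3) + (−1) = +2.

+2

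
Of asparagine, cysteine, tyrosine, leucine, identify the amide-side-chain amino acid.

asparagine

Asparagine (N) and glutamine (Q) have uncharged amide side chains.
Of the listed options, only asparagine belongs to this group.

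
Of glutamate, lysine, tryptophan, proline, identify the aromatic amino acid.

tryptophan

Phenylalanine (F), tryptophan (W), and tyrosine (Y) have aromatic ring side chains.
Of the listed options, only tryptophan belongs to this group.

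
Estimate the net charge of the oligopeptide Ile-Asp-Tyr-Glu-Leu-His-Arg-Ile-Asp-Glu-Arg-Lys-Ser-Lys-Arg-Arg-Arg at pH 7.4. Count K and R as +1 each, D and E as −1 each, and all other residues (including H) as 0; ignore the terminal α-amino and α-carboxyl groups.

+3

Positive (K, R): Arg7, Arg11, Lys12, Lys14, Arg15, Arg16, Arg17 → +7.
Negative (D, E): Asp2, Glu4, Asp9, Glu10 → −4.
Net charge = (+7) + (−4) = +3.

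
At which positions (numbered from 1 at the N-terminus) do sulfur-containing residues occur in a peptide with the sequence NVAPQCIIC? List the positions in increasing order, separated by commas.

6, 9

Only Cys (C) and Met (M) have a sulfur atom in the side chain.
Matching residues: C6, C9.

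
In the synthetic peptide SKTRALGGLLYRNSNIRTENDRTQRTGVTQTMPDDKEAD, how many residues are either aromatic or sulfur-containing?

2

Aromatic: F, W, Y. Sulfur-containing: C, M.
Aromatic residues here: Y11 (1).
Sulfur-containing residues here: M32 (1).
The two groups share no amino acid, so total = 1 + 1 = 2.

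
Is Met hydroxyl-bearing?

The –OH-bearing residues are Ser, Thr (aliphatic alcohols), and Tyr (phenol).
Methionine is not in this group.

No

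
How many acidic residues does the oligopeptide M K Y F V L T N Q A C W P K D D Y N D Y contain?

Only D (aspartate) and E (glutamate) carry a side-chain carboxylic acid.
Matching residues: D15, D16, D19.

3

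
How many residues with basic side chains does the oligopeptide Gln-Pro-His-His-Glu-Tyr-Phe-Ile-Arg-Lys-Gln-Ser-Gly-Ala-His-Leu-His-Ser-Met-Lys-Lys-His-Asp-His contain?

K, R, and H are the three residues with basic side chains (ε-amine, guanidinium, and imidazole respectively).
Matching residues: His3, His4, Arg9, Lys10, His15, His17, Lys20, Lys21, His22, His24.

10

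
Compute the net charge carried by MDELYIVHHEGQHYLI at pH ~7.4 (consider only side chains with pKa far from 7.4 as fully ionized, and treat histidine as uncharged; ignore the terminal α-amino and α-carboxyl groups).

Near pH 7.4, K and R contribute +1 each, D and E contribute −1 each, and every other side chain (His included, as stated) is uncharged.
Positive (K, R): none → +0.
Negative (D, E): D2, E3, E10 → −3.
Net charge = (+0) + (−3) = −3.

-3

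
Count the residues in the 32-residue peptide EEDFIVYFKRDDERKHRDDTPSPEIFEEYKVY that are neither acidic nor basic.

14

Acidic: D, E. Basic: K, R, H. All other residues are neither.
Matching residues: F4, I5, V6, Y7, F8, T20, P21, S22, P23, I25, F26, Y29, V31, Y32.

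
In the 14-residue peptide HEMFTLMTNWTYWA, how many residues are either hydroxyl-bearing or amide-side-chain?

Hydroxyl-bearing: S, T, Y. Amide-side-chain: N, Q.
Hydroxyl-bearing residues here: T5, T8, T11, Y12 (4).
Amide-side-chain residues here: N9 (1).
The two groups share no amino acid, so total = 4 + 1 = 5.

5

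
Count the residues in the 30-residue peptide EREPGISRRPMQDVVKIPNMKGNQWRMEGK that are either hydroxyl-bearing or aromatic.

2

Hydroxyl-bearing: S, T, Y. Aromatic: F, W, Y.
Hydroxyl-bearing residues here: S7 (1).
Aromatic residues here: W25 (1).
(Y belongs to both groups, but none appear in this sequence.) Total = 1 + 1 = 2.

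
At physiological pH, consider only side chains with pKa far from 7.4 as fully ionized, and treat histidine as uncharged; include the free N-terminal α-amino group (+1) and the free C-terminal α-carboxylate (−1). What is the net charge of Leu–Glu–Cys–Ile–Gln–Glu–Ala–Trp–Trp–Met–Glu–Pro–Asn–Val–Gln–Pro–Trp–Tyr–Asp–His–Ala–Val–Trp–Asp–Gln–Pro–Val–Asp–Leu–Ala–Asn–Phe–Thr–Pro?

-6

The side chains ionized at physiological pH are Lys/Arg (+1) and Asp/Glu (−1); with His treated as neutral, nothing else contributes.
Positive (K, R): none → +0.
Negative (D, E): Glu2, Glu6, Glu11, Asp19, Asp24, Asp28 → −6.
The N-terminus (+1) and C-terminus (−1) cancel.
Net charge = (+0) + (−6) = −6.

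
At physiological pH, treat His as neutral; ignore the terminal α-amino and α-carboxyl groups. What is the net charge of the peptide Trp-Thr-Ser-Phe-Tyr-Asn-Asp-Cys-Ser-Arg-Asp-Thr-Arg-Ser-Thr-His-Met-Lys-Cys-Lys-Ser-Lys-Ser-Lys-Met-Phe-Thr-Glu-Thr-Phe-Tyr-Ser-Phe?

+3

The side chains ionized at physiological pH are Lys/Arg (+1) and Asp/Glu (−1); with His treated as neutral, nothing else contributes.
Positive (K, R): Arg10, Arg13, Lys18, Lys20, Lys22, Lys24 → +6.
Negative (D, E): Asp7, Asp11, Glu28 → −3.
Net charge = (+6) + (−3) = +3.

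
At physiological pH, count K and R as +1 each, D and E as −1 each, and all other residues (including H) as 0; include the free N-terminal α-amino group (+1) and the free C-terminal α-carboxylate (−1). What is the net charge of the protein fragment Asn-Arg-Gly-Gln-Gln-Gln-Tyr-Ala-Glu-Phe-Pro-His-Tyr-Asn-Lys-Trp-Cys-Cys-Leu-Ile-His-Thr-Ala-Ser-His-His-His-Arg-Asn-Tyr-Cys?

Positive (K, R): Arg2, Lys15, Arg28 → +3.
Negative (D, E): Glu9 → −1.
The N-terminus (+1) and C-terminus (−1) cancel.
Net charge = (+3) + (−1) = +2.

+2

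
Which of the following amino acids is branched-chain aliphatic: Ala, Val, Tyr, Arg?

Valine (V), leucine (L), and isoleucine (I) are the branched-chain amino acids.
Of the listed options, only Val belongs to this group.

Val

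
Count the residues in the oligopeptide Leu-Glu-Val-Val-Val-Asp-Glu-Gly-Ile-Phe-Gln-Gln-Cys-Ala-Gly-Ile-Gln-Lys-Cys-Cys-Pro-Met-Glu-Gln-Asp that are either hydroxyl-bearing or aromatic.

Hydroxyl-bearing: S, T, Y. Aromatic: F, W, Y.
Hydroxyl-bearing residues here: none (0).
Aromatic residues here: Phe10 (1).
(Y belongs to both groups, but none appear in this sequence.) Total = 0 + 1 = 1.

1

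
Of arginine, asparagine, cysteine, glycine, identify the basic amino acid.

K, R, and H are the three residues with basic side chains (ε-amine, guanidinium, and imidazole respectively).
Of the listed options, only arginine belongs to this group.

arginine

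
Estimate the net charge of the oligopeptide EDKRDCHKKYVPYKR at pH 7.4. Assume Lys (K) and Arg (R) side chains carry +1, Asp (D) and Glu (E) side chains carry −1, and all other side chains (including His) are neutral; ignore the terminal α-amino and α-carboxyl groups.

+3

Positive (K, R): K3, R4, K8, K9, K14, R15 → +6.
Negative (D, E): E1, D2, D5 → −3.
Net charge = (+6) + (−3) = +3.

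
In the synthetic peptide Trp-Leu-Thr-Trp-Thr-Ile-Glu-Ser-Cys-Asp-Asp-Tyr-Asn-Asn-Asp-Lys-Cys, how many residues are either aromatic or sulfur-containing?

Aromatic: F, W, Y. Sulfur-containing: C, M.
Aromatic residues here: Trp1, Trp4, Tyr12 (3).
Sulfur-containing residues here: Cys9, Cys17 (2).
The two groups share no amino acid, so total = 3 + 2 = 5.

5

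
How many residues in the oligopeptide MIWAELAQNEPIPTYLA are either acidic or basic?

Acidic: D, E. Basic: H, K, R.
Acidic residues here: E5, E10 (2).
Basic residues here: none (0).
The two groups share no amino acid, so total = 2 + 0 = 2.

2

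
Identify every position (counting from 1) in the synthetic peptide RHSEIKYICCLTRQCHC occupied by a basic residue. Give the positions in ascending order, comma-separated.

The basic amino acids are Lys (K), Arg (R), and His (H).
Matching residues: R1, H2, K6, R13, H16.

1, 2, 6, 13, 16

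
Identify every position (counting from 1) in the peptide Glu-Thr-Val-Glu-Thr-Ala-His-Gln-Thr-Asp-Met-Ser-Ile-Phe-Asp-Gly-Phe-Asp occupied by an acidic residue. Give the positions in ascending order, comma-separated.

Aspartate (D) and glutamate (E) have carboxylic-acid side chains and are the acidic amino acids.
Matching residues: Glu1, Glu4, Asp10, Asp15, Asp18.

1, 4, 10, 15, 18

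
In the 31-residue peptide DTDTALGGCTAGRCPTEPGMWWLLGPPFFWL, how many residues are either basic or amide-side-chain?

Basic: H, K, R. Amide-side-chain: N, Q.
Basic residues here: R13 (1).
Amide-side-chain residues here: none (0).
The two groups share no amino acid, so total = 1 + 0 = 1.

1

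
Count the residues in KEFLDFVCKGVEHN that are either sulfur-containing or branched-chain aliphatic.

4

Sulfur-containing: C, M. Branched-chain aliphatic: I, L, V.
Sulfur-containing residues here: C8 (1).
Branched-chain aliphatic residues here: L4, V7, V11 (3).
The two groups share no amino acid, so total = 1 + 3 = 4.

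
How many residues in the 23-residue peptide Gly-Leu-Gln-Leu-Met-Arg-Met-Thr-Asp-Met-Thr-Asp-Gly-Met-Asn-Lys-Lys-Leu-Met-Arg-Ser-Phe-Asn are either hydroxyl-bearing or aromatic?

4

Hydroxyl-bearing: S, T, Y. Aromatic: F, W, Y.
Hydroxyl-bearing residues here: Thr8, Thr11, Ser21 (3).
Aromatic residues here: Phe22 (1).
(Y belongs to both groups, but none appear in this sequence.) Total = 3 + 1 = 4.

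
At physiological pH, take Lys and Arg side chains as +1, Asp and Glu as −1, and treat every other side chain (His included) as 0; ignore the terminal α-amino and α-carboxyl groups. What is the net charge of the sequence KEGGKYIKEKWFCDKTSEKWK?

+3

Positive (K, R): K1, K5, K8, K10, K15, K19, K21 → +7.
Negative (D, E): E2, E9, D14, E18 → −4.
Net charge = (+7) + (−4) = +3.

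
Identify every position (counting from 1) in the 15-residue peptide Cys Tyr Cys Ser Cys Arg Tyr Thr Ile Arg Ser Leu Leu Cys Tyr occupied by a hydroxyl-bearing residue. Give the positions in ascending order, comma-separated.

S, T, and Y are the three residues with a side-chain hydroxyl.
Matching residues: Tyr2, Ser4, Tyr7, Thr8, Ser11, Tyr15.

2, 4, 7, 8, 11, 15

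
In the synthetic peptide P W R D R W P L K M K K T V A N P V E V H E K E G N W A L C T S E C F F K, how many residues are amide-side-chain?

2

The amide-side-chain residues are Asn (N) and Gln (Q).
Matching residues: N16, N26.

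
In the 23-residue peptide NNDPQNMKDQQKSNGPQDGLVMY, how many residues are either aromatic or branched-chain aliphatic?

3

Aromatic: F, W, Y. Branched-chain aliphatic: I, L, V.
Aromatic residues here: Y23 (1).
Branched-chain aliphatic residues here: L20, V21 (2).
The two groups share no amino acid, so total = 1 + 2 = 3.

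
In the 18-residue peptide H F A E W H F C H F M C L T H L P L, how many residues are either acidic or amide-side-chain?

1

Acidic: D, E. Amide-side-chain: N, Q.
Acidic residues here: E4 (1).
Amide-side-chain residues here: none (0).
The two groups share no amino acid, so total = 1 + 0 = 1.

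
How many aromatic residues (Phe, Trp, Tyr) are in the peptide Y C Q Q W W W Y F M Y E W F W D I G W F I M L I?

Matching residues: Y1, W5, W6, W7, Y8, F9, Y11, W13, F14, W15, W19, F20.

12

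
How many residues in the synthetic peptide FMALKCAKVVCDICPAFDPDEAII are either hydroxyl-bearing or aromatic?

2

Hydroxyl-bearing: S, T, Y. Aromatic: F, W, Y.
Hydroxyl-bearing residues here: none (0).
Aromatic residues here: F1, F17 (2).
(Y belongs to both groups, but none appear in this sequence.) Total = 0 + 2 = 2.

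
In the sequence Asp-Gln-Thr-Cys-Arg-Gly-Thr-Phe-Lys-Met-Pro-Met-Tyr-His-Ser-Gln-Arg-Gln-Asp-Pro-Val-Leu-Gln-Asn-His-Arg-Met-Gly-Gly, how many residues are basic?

The basic amino acids are Lys (K), Arg (R), and His (H).
Matching residues: Arg5, Lys9, His14, Arg17, His25, Arg26.

6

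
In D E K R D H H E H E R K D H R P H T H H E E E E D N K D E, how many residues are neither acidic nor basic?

3

Acidic: D, E. Basic: K, R, H. All other residues are neither.
Matching residues: P16, T18, N26.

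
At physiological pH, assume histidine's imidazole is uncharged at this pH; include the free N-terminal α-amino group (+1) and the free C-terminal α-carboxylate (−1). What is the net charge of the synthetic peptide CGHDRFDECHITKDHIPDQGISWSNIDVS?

-4

At pH ~7.4 the Lys and Arg side chains are protonated (+1), the Asp and Glu side chains are deprotonated (−1), and with His taken as neutral all other side chains carry no charge.
Positive (K, R): R5, K13 → +2.
Negative (D, E): D4, D7, E8, D14, D18, D27 → −6.
The N-terminus (+1) and C-terminus (−1) cancel.
Net charge = (+2) + (−6) = −4.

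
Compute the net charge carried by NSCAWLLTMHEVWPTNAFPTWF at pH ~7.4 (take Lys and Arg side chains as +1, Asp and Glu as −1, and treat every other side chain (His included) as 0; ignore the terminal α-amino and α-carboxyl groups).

-1

Positive (K, R): none → +0.
Negative (D, E): E11 → −1.
Net charge = (+0) + (−1) = −1.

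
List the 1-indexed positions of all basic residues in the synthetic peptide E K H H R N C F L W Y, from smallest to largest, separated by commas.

The basic amino acids are Lys (K), Arg (R), and His (H).
Matching residues: K2, H3, H4, R5.

2, 3, 4, 5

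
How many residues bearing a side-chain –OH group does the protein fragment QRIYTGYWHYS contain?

5

The –OH-bearing residues are Ser, Thr (aliphatic alcohols), and Tyr (phenol).
Matching residues: Y4, T5, Y7, Y10, S11.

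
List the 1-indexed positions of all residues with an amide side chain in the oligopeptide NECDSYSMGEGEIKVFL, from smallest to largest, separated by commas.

The amide-side-chain residues are Asn (N) and Gln (Q).
Matching residues: N1.

1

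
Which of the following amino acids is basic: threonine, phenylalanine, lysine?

lysine

Lysine (K), arginine (R), and histidine (H) have basic, nitrogen-containing side chains.
Of the listed options, only lysine belongs to this group.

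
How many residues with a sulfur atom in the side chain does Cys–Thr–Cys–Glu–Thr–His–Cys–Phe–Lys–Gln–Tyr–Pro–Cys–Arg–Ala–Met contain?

The sulfur-bearing residues are cysteine (–SH) and methionine (–S–CH₃).
Matching residues: Cys1, Cys3, Cys7, Cys13, Met16.

5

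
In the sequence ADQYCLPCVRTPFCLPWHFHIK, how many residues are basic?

4

Lysine (K), arginine (R), and histidine (H) have basic, nitrogen-containing side chains.
Matching residues: R10, H18, H20, K22.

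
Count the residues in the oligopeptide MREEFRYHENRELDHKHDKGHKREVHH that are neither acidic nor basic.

Acidic: D, E. Basic: K, R, H. All other residues are neither.
Matching residues: M1, F5, Y7, N10, L13, G20, V25.

7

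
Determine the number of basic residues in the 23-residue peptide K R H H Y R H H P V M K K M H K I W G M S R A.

12

K, R, and H are the three residues with basic side chains (ε-amine, guanidinium, and imidazole respectively).
Matching residues: K1, R2, H3, H4, R6, H7, H8, K12, K13, H15, K16, R22.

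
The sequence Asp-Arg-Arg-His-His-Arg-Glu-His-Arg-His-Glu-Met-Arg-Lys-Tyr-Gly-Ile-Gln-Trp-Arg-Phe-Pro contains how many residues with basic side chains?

The basic amino acids are Lys (K), Arg (R), and His (H).
Matching residues: Arg2, Arg3, His4, His5, Arg6, His8, Arg9, His10, Arg13, Lys14, Arg20.

11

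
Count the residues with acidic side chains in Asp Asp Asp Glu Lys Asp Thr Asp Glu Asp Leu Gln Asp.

9

Only D (aspartate) and E (glutamate) carry a side-chain carboxylic acid.
Matching residues: Asp1, Asp2, Asp3, Glu4, Asp6, Asp8, Glu9, Asp10, Asp13.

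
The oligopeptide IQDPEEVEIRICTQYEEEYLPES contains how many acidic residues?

Only D (aspartate) and E (glutamate) carry a side-chain carboxylic acid.
Matching residues: D3, E5, E6, E8, E16, E17, E18, E22.

8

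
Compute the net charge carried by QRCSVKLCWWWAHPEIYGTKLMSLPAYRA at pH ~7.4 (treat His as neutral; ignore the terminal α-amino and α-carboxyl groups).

The side chains ionized at physiological pH are Lys/Arg (+1) and Asp/Glu (−1); with His treated as neutral, nothing else contributes.
Positive (K, R): R2, K6, K20, R28 → +4.
Negative (D, E): E15 → −1.
Net charge = (+4) + (−1) = +3.

+3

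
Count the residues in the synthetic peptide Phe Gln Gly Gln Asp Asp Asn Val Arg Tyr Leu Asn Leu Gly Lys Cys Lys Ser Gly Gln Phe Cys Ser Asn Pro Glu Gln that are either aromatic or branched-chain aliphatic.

Aromatic: F, W, Y. Branched-chain aliphatic: I, L, V.
Aromatic residues here: Phe1, Tyr10, Phe21 (3).
Branched-chain aliphatic residues here: Val8, Leu11, Leu13 (3).
The two groups share no amino acid, so total = 3 + 3 = 6.

6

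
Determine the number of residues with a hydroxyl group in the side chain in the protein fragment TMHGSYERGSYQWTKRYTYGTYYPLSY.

14

S, T, and Y are the three residues with a side-chain hydroxyl.
Matching residues: T1, S5, Y6, S10, Y11, T14, Y17, T18, Y19, T21, Y22, Y23, S26, Y27.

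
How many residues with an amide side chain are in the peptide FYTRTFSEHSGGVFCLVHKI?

Asparagine (N) and glutamine (Q) have uncharged amide side chains.
None of the 20 residues belong to this group.

0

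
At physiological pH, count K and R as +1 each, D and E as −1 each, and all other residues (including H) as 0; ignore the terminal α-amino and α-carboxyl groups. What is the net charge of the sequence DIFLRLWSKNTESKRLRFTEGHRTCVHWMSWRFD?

Positive (K, R): R5, K9, K14, R15, R17, R23, R32 → +7.
Negative (D, E): D1, E12, E20, D34 → −4.
Net charge = (+7) + (−4) = +3.

+3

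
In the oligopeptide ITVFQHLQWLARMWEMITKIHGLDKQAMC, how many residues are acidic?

2

Only D (aspartate) and E (glutamate) carry a side-chain carboxylic acid.
Matching residues: E15, D24.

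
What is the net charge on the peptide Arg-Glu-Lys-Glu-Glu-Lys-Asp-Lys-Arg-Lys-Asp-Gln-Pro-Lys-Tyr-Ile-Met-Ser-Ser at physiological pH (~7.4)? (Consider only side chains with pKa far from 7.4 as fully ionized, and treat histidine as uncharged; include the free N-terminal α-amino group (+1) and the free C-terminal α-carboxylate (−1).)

+2

The side chains ionized at physiological pH are Lys/Arg (+1) and Asp/Glu (−1); with His treated as neutral, nothing else contributes.
Positive (K, R): Arg1, Lys3, Lys6, Lys8, Arg9, Lys10, Lys14 → +7.
Negative (D, E): Glu2, Glu4, Glu5, Asp7, Asp11 → −5.
The N-terminus (+1) and C-terminus (−1) cancel.
Net charge = (+7) + (−5) = +2.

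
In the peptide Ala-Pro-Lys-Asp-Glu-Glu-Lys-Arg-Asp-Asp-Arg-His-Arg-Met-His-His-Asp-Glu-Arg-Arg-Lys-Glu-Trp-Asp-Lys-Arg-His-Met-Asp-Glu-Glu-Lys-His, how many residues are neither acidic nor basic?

5

Acidic: D, E. Basic: K, R, H. All other residues are neither.
Matching residues: Ala1, Pro2, Met14, Trp23, Met28.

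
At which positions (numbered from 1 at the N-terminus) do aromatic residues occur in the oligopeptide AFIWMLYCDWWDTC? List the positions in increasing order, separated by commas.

F, W, and Y each carry an aromatic ring on the side chain.
Matching residues: F2, W4, Y7, W10, W11.

2, 4, 7, 10, 11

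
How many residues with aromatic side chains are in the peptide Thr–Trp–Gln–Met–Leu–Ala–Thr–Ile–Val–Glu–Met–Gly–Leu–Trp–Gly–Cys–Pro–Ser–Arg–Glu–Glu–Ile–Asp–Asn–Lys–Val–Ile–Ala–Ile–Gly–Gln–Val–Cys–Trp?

Phenylalanine (F), tryptophan (W), and tyrosine (Y) have aromatic ring side chains.
Matching residues: Trp2, Trp14, Trp34.

3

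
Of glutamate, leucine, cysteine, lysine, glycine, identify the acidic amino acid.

glutamate

The acidic residues are Asp (D) and Glu (E), whose side chains end in a carboxylate group.
Of the listed options, only glutamate belongs to this group.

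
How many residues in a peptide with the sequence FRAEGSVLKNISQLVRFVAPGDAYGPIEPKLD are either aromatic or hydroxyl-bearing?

5

Aromatic: F, W, Y. Hydroxyl-bearing: S, T, Y.
Aromatic residues here: F1, F17, Y24 (3).
Hydroxyl-bearing residues here: S6, S12, Y24 (3).
Y is in both groups, so the 1 Y residue must not be double-counted.
Total = 3 + 3 − 1 = 5.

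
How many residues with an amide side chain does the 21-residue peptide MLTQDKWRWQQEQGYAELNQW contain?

6

The amide-side-chain residues are Asn (N) and Gln (Q).
Matching residues: Q4, Q10, Q11, Q13, N19, Q20.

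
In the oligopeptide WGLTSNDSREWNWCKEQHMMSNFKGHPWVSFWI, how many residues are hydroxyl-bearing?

Serine (S), threonine (T), and tyrosine (Y) each carry a hydroxyl group on the side chain.
Matching residues: T4, S5, S8, S21, S30.

5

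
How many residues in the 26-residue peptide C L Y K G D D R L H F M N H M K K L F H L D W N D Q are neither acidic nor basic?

15

Acidic: D, E. Basic: K, R, H. All other residues are neither.
Matching residues: C1, L2, Y3, G5, L9, F11, M12, N13, M15, L18, F19, L21, W23, N24, Q26.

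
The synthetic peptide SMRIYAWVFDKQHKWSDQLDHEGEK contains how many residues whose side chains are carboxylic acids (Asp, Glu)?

Matching residues: D10, D17, D20, E22, E24.

5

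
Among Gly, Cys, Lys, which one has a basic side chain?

K, R, and H are the three residues with basic side chains (ε-amine, guanidinium, and imidazole respectively).
Of the listed options, only Lys belongs to this group.

Lys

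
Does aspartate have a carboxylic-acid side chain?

Yes

Only D (aspartate) and E (glutamate) carry a side-chain carboxylic acid.
Aspartate is in this group.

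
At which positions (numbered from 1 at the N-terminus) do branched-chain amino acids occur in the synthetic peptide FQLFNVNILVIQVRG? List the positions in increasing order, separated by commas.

V, L, and I make up the branched-chain aliphatic group.
Matching residues: L3, V6, I8, L9, V10, I11, V13.

3, 6, 8, 9, 10, 11, 13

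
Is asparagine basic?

The basic amino acids are Lys (K), Arg (R), and His (H).
Asparagine is not in this group.

No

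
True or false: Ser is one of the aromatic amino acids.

False

F, W, and Y each carry an aromatic ring on the side chain.
Serine is not in this group.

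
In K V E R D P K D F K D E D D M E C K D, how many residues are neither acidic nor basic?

Acidic: D, E. Basic: K, R, H. All other residues are neither.
Matching residues: V2, P6, F9, M15, C17.

5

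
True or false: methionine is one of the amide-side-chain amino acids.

False

Asparagine (N) and glutamine (Q) have uncharged amide side chains.
Methionine is not in this group.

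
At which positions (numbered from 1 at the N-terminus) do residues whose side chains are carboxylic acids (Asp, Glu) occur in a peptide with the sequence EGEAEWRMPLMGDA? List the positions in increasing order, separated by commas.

1, 3, 5, 13

Matching residues: E1, E3, E5, D13.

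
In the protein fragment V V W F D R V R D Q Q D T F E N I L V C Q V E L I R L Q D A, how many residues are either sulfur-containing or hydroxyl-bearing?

2

Sulfur-containing: C, M. Hydroxyl-bearing: S, T, Y.
Sulfur-containing residues here: C20 (1).
Hydroxyl-bearing residues here: T13 (1).
The two groups share no amino acid, so total = 1 + 1 = 2.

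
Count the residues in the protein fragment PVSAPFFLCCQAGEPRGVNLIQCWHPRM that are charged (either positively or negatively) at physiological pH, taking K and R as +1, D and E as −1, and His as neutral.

3

Charged side chains at pH ~7.4: K, R (positive); D, E (negative).
Matching residues: E14, R16, R27.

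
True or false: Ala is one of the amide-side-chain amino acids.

False

The amide-side-chain residues are Asn (N) and Gln (Q).
Alanine is not in this group.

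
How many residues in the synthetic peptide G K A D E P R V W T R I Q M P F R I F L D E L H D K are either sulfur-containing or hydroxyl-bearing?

2

Sulfur-containing: C, M. Hydroxyl-bearing: S, T, Y.
Sulfur-containing residues here: M14 (1).
Hydroxyl-bearing residues here: T10 (1).
The two groups share no amino acid, so total = 1 + 1 = 2.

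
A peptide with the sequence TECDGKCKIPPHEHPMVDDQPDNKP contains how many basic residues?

5

K, R, and H are the three residues with basic side chains (ε-amine, guanidinium, and imidazole respectively).
Matching residues: K6, K8, H12, H14, K24.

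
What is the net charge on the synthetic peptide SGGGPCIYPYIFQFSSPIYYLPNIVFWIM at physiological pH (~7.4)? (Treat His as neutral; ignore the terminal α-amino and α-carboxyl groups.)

0

Near pH 7.4, K and R contribute +1 each, D and E contribute −1 each, and every other side chain (His included, as stated) is uncharged.
Positive (K, R): none → +0.
Negative (D, E): none → −0.
Net charge = (+0) + (−0) = 0.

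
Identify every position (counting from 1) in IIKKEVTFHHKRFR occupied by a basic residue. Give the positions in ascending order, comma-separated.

Lysine (K), arginine (R), and histidine (H) have basic, nitrogen-containing side chains.
Matching residues: K3, K4, H9, H10, K11, R12, R14.

3, 4, 9, 10, 11, 12, 14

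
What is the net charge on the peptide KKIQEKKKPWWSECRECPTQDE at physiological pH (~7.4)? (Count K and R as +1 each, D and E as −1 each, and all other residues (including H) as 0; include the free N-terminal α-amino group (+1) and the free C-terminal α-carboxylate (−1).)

+1

Positive (K, R): K1, K2, K6, K7, K8, R15 → +6.
Negative (D, E): E5, E13, E16, D21, E22 → −5.
The N-terminus (+1) and C-terminus (−1) cancel.
Net charge = (+6) + (−5) = +1.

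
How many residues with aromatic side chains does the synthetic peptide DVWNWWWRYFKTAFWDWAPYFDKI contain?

11

F, W, and Y each carry an aromatic ring on the side chain.
Matching residues: W3, W5, W6, W7, Y9, F10, F14, W15, W17, Y20, F21.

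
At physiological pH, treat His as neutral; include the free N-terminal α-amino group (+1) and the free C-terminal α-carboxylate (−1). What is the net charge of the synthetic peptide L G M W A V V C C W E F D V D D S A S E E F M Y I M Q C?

-6

The side chains ionized at physiological pH are Lys/Arg (+1) and Asp/Glu (−1); with His treated as neutral, nothing else contributes.
Positive (K, R): none → +0.
Negative (D, E): E11, D13, D15, D16, E20, E21 → −6.
The N-terminus (+1) and C-terminus (−1) cancel.
Net charge = (+0) + (−6) = −6.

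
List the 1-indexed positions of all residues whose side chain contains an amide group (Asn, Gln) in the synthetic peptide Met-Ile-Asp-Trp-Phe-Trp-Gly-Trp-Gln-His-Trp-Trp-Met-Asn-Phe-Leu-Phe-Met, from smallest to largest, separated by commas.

Matching residues: Gln9, Asn14.

9, 14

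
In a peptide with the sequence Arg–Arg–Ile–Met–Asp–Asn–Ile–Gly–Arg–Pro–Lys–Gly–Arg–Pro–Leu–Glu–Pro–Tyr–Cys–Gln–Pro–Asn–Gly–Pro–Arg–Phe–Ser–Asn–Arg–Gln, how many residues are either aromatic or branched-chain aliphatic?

5

Aromatic: F, W, Y. Branched-chain aliphatic: I, L, V.
Aromatic residues here: Tyr18, Phe26 (2).
Branched-chain aliphatic residues here: Ile3, Ile7, Leu15 (3).
The two groups share no amino acid, so total = 2 + 3 = 5.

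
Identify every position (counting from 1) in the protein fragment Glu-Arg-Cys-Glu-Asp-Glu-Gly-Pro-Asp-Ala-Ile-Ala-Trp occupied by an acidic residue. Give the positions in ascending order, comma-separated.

Aspartate (D) and glutamate (E) have carboxylic-acid side chains and are the acidic amino acids.
Matching residues: Glu1, Glu4, Asp5, Glu6, Asp9.

1, 4, 5, 6, 9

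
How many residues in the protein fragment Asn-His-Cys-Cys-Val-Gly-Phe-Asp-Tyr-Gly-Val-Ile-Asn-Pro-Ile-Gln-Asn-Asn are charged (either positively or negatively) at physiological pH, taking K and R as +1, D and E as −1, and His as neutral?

1

Charged side chains at pH ~7.4: K, R (positive); D, E (negative).
Matching residues: Asp8.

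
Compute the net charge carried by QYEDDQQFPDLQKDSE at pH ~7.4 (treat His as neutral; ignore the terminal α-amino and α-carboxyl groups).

-5

The side chains ionized at physiological pH are Lys/Arg (+1) and Asp/Glu (−1); with His treated as neutral, nothing else contributes.
Positive (K, R): K13 → +1.
Negative (D, E): E3, D4, D5, D10, D14, E16 → −6.
Net charge = (+1) + (−6) = −5.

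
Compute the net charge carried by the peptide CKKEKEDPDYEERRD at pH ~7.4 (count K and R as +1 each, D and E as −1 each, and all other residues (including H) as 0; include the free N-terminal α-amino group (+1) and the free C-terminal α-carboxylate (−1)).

Positive (K, R): K2, K3, K5, R13, R14 → +5.
Negative (D, E): E4, E6, D7, D9, E11, E12, D15 → −7.
The N-terminus (+1) and C-terminus (−1) cancel.
Net charge = (+5) + (−7) = −2.

-2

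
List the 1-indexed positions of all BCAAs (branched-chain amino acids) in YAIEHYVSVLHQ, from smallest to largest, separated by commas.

V, L, and I make up the branched-chain aliphatic group.
Matching residues: I3, V7, V9, L10.

3, 7, 9, 10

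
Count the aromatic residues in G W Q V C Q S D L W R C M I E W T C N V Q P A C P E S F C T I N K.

The aromatic amino acids are Phe (F, benzyl), Trp (W, indole), and Tyr (Y, phenol).
Matching residues: W2, W10, W16, F28.

4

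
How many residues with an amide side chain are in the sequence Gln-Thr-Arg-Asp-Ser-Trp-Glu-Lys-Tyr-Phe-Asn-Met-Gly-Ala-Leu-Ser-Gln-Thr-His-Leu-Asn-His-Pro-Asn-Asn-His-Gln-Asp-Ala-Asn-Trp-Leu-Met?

8

The amide-side-chain residues are Asn (N) and Gln (Q).
Matching residues: Gln1, Asn11, Gln17, Asn21, Asn24, Asn25, Gln27, Asn30.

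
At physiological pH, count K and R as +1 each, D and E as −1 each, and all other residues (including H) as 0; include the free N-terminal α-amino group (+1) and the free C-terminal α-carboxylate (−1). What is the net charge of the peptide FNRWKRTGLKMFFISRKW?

Positive (K, R): R3, K5, R6, K10, R16, K17 → +6.
Negative (D, E): none → −0.
The N-terminus (+1) and C-terminus (−1) cancel.
Net charge = (+6) + (−0) = +6.

+6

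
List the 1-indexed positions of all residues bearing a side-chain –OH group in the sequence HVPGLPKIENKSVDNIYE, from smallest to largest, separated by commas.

The –OH-bearing residues are Ser, Thr (aliphatic alcohols), and Tyr (phenol).
Matching residues: S12, Y17.

12, 17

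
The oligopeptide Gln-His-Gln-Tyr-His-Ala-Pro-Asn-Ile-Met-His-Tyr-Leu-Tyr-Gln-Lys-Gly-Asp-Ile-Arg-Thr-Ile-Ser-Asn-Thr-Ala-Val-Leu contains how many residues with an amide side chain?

5

The amide-side-chain residues are Asn (N) and Gln (Q).
Matching residues: Gln1, Gln3, Asn8, Gln15, Asn24.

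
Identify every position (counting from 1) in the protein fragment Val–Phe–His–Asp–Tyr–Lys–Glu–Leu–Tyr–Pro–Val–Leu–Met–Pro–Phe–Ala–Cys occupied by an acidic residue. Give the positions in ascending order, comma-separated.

The acidic residues are Asp (D) and Glu (E), whose side chains end in a carboxylate group.
Matching residues: Asp4, Glu7.

4, 7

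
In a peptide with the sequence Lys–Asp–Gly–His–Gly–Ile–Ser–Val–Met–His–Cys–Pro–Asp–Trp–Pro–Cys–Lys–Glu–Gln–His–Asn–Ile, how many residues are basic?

The basic amino acids are Lys (K), Arg (R), and His (H).
Matching residues: Lys1, His4, His10, Lys17, His20.

5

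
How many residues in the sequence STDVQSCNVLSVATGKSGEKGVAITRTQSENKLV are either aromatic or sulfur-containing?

Aromatic: F, W, Y. Sulfur-containing: C, M.
Aromatic residues here: none (0).
Sulfur-containing residues here: C7 (1).
The two groups share no amino acid, so total = 0 + 1 = 1.

1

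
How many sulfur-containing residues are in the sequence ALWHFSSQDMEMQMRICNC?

The sulfur-bearing residues are cysteine (–SH) and methionine (–S–CH₃).
Matching residues: M10, M12, M14, C17, C19.

5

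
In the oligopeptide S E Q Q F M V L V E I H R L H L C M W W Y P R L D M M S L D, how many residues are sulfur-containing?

5

The sulfur-bearing residues are cysteine (–SH) and methionine (–S–CH₃).
Matching residues: M6, C17, M18, M26, M27.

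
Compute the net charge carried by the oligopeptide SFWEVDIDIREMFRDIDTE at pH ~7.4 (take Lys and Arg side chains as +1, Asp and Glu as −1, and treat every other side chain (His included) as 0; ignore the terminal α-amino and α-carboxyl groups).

-5

Positive (K, R): R10, R14 → +2.
Negative (D, E): E4, D6, D8, E11, D15, D17, E19 → −7.
Net charge = (+2) + (−7) = −5.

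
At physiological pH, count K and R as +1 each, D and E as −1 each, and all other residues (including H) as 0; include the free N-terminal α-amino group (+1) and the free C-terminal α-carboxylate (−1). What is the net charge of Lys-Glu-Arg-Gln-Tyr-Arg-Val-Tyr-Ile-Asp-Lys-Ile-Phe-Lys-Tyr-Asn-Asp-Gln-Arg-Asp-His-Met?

Positive (K, R): Lys1, Arg3, Arg6, Lys11, Lys14, Arg19 → +6.
Negative (D, E): Glu2, Asp10, Asp17, Asp20 → −4.
The N-terminus (+1) and C-terminus (−1) cancel.
Net charge = (+6) + (−4) = +2.

+2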